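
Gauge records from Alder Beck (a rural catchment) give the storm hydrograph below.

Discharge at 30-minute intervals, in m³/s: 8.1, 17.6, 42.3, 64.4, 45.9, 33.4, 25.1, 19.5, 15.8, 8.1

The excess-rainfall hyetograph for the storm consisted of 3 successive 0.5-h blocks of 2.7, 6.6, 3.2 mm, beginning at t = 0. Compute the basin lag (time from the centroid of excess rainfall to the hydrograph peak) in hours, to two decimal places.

Centroid of excess rainfall: t_c = Σ P_i·t̄_i / ΣP_i = 0.7700 h (block centres at 0.25, 0.75, 1.25 h).
Hydrograph peak occurs at t = 1.5 h, so basin lag t_L = 1.5 − 0.7700 = 0.73 h.

t_L ≈ 0.73 h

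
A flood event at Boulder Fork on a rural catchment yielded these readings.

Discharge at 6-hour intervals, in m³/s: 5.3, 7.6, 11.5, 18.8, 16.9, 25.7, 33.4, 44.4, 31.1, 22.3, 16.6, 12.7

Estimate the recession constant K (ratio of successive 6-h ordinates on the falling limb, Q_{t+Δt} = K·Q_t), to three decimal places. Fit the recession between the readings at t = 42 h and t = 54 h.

Using the recession-limb readings at t = 42 h and t = 54 h: Q falls from 44.4 to 22.3 m³/s over 2 intervals.
K = (Q₂/Q₁)^(1/2) = (22.3/44.4)^(1/2) = 0.709.

K ≈ 0.709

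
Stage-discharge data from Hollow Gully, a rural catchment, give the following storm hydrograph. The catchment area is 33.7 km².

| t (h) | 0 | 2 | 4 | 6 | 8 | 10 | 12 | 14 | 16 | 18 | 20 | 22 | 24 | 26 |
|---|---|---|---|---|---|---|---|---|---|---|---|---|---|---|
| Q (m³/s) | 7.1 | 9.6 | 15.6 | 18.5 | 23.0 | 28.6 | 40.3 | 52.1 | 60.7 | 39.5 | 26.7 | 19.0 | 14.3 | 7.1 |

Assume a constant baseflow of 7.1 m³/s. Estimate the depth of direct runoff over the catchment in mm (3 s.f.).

d ≈ 56.1 mm

Direct runoff: 0.0, 2.5, 8.5, 11.4, 15.9, 21.5, 33.2, 45.0, 53.6, 32.4, 19.6, 11.9, 7.2, 0.0 m³/s; ΣQ_DR = 262.7 m³/s.
V = ΣQ_DR · Δt = 262.7 × 7200 s = 1.891 × 10^6 m³.
Over A = 33.7 km², depth = V / A = 56.1 mm.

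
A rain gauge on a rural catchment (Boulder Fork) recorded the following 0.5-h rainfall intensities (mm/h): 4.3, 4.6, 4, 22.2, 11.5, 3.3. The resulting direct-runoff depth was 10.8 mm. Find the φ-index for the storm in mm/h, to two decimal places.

Only the 2 blocks with intensity above φ contribute runoff: 22.2, 11.5 mm/h.
Σ(I−φ)·Δt = d  ⇒  (22.2+11.5 − 2φ)·0.5 = 10.8
φ = (33.70 − 10.8/0.5) / 2 = 6.05 mm/h.

φ ≈ 6.05 mm/h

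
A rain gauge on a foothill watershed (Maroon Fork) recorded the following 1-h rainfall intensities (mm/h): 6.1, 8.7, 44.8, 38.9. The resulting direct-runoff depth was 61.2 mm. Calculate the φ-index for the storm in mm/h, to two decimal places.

Only the 2 blocks with intensity above φ contribute runoff: 44.8, 38.9 mm/h.
Σ(I−φ)·Δt = d  ⇒  (44.8+38.9 − 2φ)·1 = 61.2
φ = (83.70 − 61.2/1) / 2 = 11.25 mm/h.

φ ≈ 11.25 mm/h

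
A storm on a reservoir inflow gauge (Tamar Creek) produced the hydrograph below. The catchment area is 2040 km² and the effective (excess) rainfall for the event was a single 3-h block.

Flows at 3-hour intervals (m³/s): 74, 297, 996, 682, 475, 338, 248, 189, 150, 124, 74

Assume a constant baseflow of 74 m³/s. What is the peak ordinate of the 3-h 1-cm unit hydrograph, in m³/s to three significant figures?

Direct runoff: 0.0, 223.0, 922.0, 608.0, 401.0, 264.0, 174.0, 115.0, 76.0, 50.0, 0.0 m³/s; ΣQ_DR = 2833 m³/s, peak = 922.0 m³/s.
Runoff depth d = ΣQ_DR·Δt / A = 2833 × 10800 / (2040 km²) = 15.00 mm.
The 1-cm UH is the DRH scaled by (10 mm)/d, so U_p = 922.0 × 10/15.00 = 615 m³/s.

U_p ≈ 615 m³/s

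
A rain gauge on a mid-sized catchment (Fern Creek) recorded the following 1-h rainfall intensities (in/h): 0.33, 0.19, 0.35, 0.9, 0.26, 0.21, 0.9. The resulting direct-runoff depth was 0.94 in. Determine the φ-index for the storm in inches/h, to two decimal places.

Only the 2 blocks with intensity above φ contribute runoff: 0.9, 0.9 in/h.
Σ(I−φ)·Δt = d  ⇒  (0.9+0.9 − 2φ)·1 = 0.94
φ = (1.800 − 0.94/1) / 2 = 0.43 in/h.

φ ≈ 0.43 in/h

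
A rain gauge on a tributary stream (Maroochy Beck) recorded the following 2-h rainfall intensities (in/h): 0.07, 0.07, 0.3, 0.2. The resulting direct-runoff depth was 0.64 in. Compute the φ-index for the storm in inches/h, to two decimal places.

Only the 2 blocks with intensity above φ contribute runoff: 0.3, 0.2 in/h.
Σ(I−φ)·Δt = d  ⇒  (0.3+0.2 − 2φ)·2 = 0.64
φ = (0.5000 − 0.64/2) / 2 = 0.09 in/h.

φ ≈ 0.09 in/h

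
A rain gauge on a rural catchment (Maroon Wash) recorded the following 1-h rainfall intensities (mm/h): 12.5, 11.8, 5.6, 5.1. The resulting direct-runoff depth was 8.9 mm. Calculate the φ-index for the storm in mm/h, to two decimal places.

φ ≈ 7.70 mm/h

Only the 2 blocks with intensity above φ contribute runoff: 12.5, 11.8 mm/h.
Σ(I−φ)·Δt = d  ⇒  (12.5+11.8 − 2φ)·1 = 8.9
φ = (24.30 − 8.9/1) / 2 = 7.70 mm/h.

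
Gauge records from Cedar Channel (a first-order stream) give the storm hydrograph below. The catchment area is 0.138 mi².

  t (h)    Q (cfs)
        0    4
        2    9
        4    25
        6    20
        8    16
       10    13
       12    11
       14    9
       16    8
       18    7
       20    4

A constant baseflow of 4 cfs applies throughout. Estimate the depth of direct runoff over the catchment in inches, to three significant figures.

d ≈ 1.84 in

Direct runoff: 0.0, 5.0, 21.0, 16.0, 12.0, 9.0, 7.0, 5.0, 4.0, 3.0, 0.0 cfs; ΣQ_DR = 82.00 cfs.
V = ΣQ_DR · Δt = 82.00 × 7200 s = 5.904 × 10^5 ft³.
Over A = 0.138 mi², depth = V / A = 1.84 in.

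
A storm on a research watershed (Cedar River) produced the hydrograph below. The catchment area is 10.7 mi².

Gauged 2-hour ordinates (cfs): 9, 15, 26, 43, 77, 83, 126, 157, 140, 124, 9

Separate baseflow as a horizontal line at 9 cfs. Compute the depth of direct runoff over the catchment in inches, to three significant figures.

Direct runoff: 0.0, 6.0, 17.0, 34.0, 68.0, 74.0, 117.0, 148.0, 131.0, 115.0, 0.0 cfs; ΣQ_DR = 710.0 cfs.
V = ΣQ_DR · Δt = 710.0 × 7200 s = 5.112 × 10^6 ft³.
Over A = 10.7 mi², depth = V / A = 0.206 in.

d ≈ 0.206 in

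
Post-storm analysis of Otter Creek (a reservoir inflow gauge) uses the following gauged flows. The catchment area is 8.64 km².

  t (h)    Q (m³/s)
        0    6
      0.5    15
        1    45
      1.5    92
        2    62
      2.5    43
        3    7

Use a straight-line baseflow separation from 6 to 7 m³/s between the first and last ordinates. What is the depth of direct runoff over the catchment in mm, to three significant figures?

d ≈ 46.8 mm

Direct runoff: 0.00, 8.83, 38.67, 85.50, 55.33, 36.17, 0.00 m³/s; ΣQ_DR = 224.5 m³/s.
V = ΣQ_DR · Δt = 224.5 × 1800 s = 4.041 × 10^5 m³.
Over A = 8.64 km², depth = V / A = 46.8 mm.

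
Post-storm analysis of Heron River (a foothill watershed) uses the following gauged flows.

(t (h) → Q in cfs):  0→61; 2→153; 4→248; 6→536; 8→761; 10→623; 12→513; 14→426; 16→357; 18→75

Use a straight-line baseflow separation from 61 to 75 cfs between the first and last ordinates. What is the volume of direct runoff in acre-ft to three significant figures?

V ≈ 508 acre-ft

Direct-runoff ordinates (Q − Q_b): 0.00, 90.44, 183.89, 470.33, 693.78, 554.22, 442.67, 354.11, 283.56, 0.00 cfs.
ΣQ_DR = 3073 cfs.
With Δt = 2 h = 7200 s, V = ΣQ_DR · Δt = 3073 × 7200 = 2.21 × 10^7 ft³ = 508 acre-ft.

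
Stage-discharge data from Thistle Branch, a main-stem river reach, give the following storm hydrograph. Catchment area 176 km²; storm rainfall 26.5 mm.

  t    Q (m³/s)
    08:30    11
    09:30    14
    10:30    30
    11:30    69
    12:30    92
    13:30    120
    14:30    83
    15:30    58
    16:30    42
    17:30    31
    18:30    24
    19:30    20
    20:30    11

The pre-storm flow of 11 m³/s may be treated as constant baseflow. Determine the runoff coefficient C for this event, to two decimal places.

C ≈ 0.36

ΣQ_DR = 462.0 m³/s; V = ΣQ_DR·Δt = 1.663 × 10^6 m³.
Runoff depth d = V / A = 9.450 mm.
C = d / P = 9.450 / 26.5 = 0.36.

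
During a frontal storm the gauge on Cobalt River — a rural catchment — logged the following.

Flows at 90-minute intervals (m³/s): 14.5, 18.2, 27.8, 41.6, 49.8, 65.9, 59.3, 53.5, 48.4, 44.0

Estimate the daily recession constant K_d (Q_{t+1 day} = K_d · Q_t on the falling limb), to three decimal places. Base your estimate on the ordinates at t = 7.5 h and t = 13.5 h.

K_d ≈ 0.199

Between t = 7.5 h and t = 13.5 h the flow falls from 65.9 to 44.0 m³/s over 4×1.5 h = 6 h.
Per-interval ratio K = (44.0/65.9)^(1/4) = 0.9039; K_d = K^(24/1.5) = 0.199.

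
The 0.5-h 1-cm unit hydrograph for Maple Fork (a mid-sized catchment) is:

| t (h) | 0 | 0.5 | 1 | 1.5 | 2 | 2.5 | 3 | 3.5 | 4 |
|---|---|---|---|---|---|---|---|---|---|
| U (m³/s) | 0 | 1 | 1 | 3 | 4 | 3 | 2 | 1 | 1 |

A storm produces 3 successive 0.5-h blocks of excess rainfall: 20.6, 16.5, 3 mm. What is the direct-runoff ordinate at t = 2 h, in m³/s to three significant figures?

By discrete convolution, Q_j = Σ (P_i / 10 mm) · U_{j−i}.
At t = 2 h (j=4): Q = (20.6/10)·4 + (16.5/10)·3 + (3/10)·1 = 13.5 m³/s.

Q ≈ 13.5 m³/s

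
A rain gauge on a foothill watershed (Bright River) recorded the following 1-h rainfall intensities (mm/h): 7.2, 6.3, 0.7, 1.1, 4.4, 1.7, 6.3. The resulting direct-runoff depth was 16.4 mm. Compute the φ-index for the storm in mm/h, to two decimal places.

φ ≈ 1.95 mm/h

Only the 4 blocks with intensity above φ contribute runoff: 7.2, 6.3, 4.4, 6.3 mm/h.
Σ(I−φ)·Δt = d  ⇒  (7.2+6.3+4.4+6.3 − 4φ)·1 = 16.4
φ = (24.20 − 16.4/1) / 4 = 1.95 mm/h.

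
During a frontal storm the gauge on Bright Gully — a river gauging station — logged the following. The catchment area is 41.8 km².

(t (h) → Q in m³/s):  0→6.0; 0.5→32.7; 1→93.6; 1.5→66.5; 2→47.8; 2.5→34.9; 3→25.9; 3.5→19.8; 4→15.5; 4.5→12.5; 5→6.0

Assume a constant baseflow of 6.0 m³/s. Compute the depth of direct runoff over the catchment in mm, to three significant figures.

d ≈ 12.7 mm

Direct runoff: 0.0, 26.7, 87.6, 60.5, 41.8, 28.9, 19.9, 13.8, 9.5, 6.5, 0.0 m³/s; ΣQ_DR = 295.2 m³/s.
V = ΣQ_DR · Δt = 295.2 × 1800 s = 5.314 × 10^5 m³.
Over A = 41.8 km², depth = V / A = 12.7 mm.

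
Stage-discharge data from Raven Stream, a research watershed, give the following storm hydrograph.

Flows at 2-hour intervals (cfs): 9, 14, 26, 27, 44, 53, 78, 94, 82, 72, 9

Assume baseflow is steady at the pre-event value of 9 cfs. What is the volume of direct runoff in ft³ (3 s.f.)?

Direct-runoff ordinates (Q − Q_b): 0.0, 5.0, 17.0, 18.0, 35.0, 44.0, 69.0, 85.0, 73.0, 63.0, 0.0 cfs.
ΣQ_DR = 409.0 cfs.
With Δt = 2 h = 7200 s, V = ΣQ_DR · Δt = 409.0 × 7200 = 2.94 × 10^6 ft³.

V ≈ 2.94 × 10^6 ft³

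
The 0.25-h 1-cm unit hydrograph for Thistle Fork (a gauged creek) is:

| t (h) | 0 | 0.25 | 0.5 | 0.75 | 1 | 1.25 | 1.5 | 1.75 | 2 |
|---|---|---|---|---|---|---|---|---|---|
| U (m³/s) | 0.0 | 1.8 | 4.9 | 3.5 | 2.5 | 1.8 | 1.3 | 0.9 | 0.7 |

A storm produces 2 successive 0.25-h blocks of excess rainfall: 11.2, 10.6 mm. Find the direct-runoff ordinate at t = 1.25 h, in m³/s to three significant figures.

Q ≈ 4.67 m³/s

By discrete convolution, Q_j = Σ (P_i / 10 mm) · U_{j−i}.
At t = 1.25 h (j=5): Q = (11.2/10)·1.8 + (10.6/10)·2.5 = 4.67 m³/s.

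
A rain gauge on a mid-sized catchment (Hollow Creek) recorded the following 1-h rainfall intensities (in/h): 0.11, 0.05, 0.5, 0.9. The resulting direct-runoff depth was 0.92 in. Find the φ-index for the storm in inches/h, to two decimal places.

φ ≈ 0.24 in/h

Only the 2 blocks with intensity above φ contribute runoff: 0.5, 0.9 in/h.
Σ(I−φ)·Δt = d  ⇒  (0.5+0.9 − 2φ)·1 = 0.92
φ = (1.400 − 0.92/1) / 2 = 0.24 in/h.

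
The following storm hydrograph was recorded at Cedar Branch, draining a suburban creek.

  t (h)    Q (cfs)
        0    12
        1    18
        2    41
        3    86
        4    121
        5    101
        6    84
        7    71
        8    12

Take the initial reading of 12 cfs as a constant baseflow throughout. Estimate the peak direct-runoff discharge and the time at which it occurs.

Subtracting baseflow gives direct-runoff ordinates: 0.0, 6.0, 29.0, 74.0, 109.0, 89.0, 72.0, 59.0, 0.0 cfs.
The maximum is 109.0 cfs, occurring at the reading for t = 4 h.

Q_p = 109.0 cfs at t = 4 h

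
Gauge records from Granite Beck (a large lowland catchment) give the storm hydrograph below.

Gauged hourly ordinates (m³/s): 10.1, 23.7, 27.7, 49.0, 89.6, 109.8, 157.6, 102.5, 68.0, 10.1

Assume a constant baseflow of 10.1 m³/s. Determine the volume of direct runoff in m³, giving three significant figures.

V ≈ 1.97 × 10^6 m³

Direct-runoff ordinates (Q − Q_b): 0.0, 13.6, 17.6, 38.9, 79.5, 99.7, 147.5, 92.4, 57.9, 0.0 m³/s.
ΣQ_DR = 547.1 m³/s.
With Δt = 1 h = 3600 s, V = ΣQ_DR · Δt = 547.1 × 3600 = 1.97 × 10^6 m³.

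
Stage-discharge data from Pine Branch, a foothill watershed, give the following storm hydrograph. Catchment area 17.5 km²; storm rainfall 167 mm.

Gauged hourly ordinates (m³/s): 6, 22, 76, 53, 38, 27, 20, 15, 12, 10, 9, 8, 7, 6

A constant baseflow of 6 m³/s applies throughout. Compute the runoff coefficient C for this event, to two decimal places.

C ≈ 0.28

ΣQ_DR = 225.0 m³/s; V = ΣQ_DR·Δt = 8.100 × 10^5 m³.
Runoff depth d = V / A = 46.29 mm.
C = d / P = 46.29 / 167 = 0.28.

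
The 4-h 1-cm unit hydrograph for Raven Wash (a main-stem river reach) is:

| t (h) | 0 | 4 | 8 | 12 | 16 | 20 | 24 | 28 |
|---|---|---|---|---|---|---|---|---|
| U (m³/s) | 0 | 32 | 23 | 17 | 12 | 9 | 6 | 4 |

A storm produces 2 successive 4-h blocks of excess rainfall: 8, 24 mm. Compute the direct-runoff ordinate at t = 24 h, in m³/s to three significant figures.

Q ≈ 26.4 m³/s

By discrete convolution, Q_j = Σ (P_i / 10 mm) · U_{j−i}.
At t = 24 h (j=6): Q = (8/10)·6 + (24/10)·9 = 26.4 m³/s.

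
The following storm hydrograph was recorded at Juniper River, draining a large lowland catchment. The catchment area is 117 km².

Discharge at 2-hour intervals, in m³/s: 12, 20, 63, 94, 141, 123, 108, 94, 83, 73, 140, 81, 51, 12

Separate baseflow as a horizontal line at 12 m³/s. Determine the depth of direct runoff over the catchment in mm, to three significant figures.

d ≈ 57.0 mm

Direct runoff: 0.0, 8.0, 51.0, 82.0, 129.0, 111.0, 96.0, 82.0, 71.0, 61.0, 128.0, 69.0, 39.0, 0.0 m³/s; ΣQ_DR = 927.0 m³/s.
V = ΣQ_DR · Δt = 927.0 × 7200 s = 6.674 × 10^6 m³.
Over A = 117 km², depth = V / A = 57.0 mm.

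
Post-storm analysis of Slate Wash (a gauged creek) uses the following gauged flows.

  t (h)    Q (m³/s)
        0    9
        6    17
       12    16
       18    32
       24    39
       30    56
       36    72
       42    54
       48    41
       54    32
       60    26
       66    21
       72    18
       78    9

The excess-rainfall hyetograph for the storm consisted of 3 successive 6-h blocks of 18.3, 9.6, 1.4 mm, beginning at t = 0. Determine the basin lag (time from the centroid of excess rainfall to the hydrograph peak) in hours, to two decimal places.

Centroid of excess rainfall: t_c = Σ P_i·t̄_i / ΣP_i = 5.5392 h (block centres at 3, 9, 15 h).
Hydrograph peak occurs at t = 36 h, so basin lag t_L = 36 − 5.5392 = 30.46 h.

t_L ≈ 30.46 h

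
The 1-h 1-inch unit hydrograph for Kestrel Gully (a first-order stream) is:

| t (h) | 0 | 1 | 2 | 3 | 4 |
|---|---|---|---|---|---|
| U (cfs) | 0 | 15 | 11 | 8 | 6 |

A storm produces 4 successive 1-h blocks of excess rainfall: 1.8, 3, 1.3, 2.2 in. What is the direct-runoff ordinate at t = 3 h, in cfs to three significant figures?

By discrete convolution, Q_j = Σ (P_i / 1 in) · U_{j−i}.
At t = 3 h (j=3): Q = (1.8/1)·8 + (3/1)·11 + (1.3/1)·15 + (2.2/1)·0 = 66.9 cfs.

Q ≈ 66.9 cfs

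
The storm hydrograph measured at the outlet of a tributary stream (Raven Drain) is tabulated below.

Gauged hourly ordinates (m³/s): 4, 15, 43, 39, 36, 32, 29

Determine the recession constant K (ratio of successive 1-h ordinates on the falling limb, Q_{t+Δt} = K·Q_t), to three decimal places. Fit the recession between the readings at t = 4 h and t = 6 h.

K ≈ 0.898

Using the recession-limb readings at t = 4 h and t = 6 h: Q falls from 36 to 29 m³/s over 2 intervals.
K = (Q₂/Q₁)^(1/2) = (29/36)^(1/2) = 0.898.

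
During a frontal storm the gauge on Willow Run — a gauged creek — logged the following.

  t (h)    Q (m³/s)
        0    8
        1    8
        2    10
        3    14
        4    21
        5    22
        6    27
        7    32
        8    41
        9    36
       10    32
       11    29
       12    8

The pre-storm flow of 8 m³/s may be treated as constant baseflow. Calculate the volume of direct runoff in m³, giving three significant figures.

V ≈ 6.62 × 10^5 m³

Direct-runoff ordinates (Q − Q_b): 0.0, 0.0, 2.0, 6.0, 13.0, 14.0, 19.0, 24.0, 33.0, 28.0, 24.0, 21.0, 0.0 m³/s.
ΣQ_DR = 184.0 m³/s.
With Δt = 1 h = 3600 s, V = ΣQ_DR · Δt = 184.0 × 3600 = 6.62 × 10^5 m³.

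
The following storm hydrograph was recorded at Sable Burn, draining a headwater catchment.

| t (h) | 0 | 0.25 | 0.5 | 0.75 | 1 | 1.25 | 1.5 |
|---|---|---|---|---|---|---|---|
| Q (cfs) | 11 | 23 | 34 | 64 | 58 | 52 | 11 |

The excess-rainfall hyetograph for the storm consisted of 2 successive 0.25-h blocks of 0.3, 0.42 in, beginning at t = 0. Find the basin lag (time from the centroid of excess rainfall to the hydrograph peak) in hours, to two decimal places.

t_L ≈ 0.48 h

Centroid of excess rainfall: t_c = Σ P_i·t̄_i / ΣP_i = 0.2708 h (block centres at 0.125, 0.375 h).
Hydrograph peak occurs at t = 0.75 h, so basin lag t_L = 0.75 − 0.2708 = 0.48 h.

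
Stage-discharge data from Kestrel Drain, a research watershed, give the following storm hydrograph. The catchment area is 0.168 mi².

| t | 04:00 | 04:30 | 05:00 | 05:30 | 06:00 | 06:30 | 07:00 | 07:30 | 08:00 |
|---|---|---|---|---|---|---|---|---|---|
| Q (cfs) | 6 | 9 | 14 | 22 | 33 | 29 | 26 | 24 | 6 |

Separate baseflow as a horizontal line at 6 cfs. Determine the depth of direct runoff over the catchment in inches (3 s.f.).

d ≈ 0.530 in

Direct runoff: 0.0, 3.0, 8.0, 16.0, 27.0, 23.0, 20.0, 18.0, 0.0 cfs; ΣQ_DR = 115.0 cfs.
V = ΣQ_DR · Δt = 115.0 × 1800 s = 2.070 × 10^5 ft³.
Over A = 0.168 mi², depth = V / A = 0.530 in.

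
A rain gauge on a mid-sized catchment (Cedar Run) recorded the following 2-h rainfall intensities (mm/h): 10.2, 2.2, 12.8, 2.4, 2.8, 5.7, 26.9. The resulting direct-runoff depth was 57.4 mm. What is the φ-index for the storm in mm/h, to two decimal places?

φ ≈ 7.07 mm/h

Only the 3 blocks with intensity above φ contribute runoff: 10.2, 12.8, 26.9 mm/h.
Σ(I−φ)·Δt = d  ⇒  (10.2+12.8+26.9 − 3φ)·2 = 57.4
φ = (49.90 − 57.4/2) / 3 = 7.07 mm/h.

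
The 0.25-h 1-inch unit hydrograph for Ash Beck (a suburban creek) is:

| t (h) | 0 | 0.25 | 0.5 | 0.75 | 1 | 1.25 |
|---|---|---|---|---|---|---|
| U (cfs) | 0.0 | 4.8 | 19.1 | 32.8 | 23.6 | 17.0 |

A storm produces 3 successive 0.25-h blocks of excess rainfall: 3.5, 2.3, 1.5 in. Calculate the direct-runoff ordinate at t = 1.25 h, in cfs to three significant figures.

Q ≈ 163 cfs

By discrete convolution, Q_j = Σ (P_i / 1 in) · U_{j−i}.
At t = 1.25 h (j=5): Q = (3.5/1)·17.0 + (2.3/1)·23.6 + (1.5/1)·32.8 = 163 cfs.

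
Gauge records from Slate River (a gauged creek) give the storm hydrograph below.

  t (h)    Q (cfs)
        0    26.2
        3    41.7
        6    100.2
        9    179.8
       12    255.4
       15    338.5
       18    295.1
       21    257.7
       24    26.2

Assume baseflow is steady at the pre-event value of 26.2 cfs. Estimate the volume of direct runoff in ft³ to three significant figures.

Direct-runoff ordinates (Q − Q_b): 0.0, 15.5, 74.0, 153.6, 229.2, 312.3, 268.9, 231.5, 0.0 cfs.
ΣQ_DR = 1285 cfs.
With Δt = 3 h = 10800 s, V = ΣQ_DR · Δt = 1285 × 10800 = 1.39 × 10^7 ft³.

V ≈ 1.39 × 10^7 ft³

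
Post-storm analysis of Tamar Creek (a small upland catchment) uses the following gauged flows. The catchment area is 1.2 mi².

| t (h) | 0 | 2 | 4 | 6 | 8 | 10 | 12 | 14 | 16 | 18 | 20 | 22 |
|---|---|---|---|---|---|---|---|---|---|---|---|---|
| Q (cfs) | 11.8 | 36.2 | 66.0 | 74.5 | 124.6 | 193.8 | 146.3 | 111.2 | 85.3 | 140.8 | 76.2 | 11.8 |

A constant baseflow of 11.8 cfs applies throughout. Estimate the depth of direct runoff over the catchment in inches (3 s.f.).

d ≈ 2.42 in

Direct runoff: 0.0, 24.4, 54.2, 62.7, 112.8, 182.0, 134.5, 99.4, 73.5, 129.0, 64.4, 0.0 cfs; ΣQ_DR = 936.9 cfs.
V = ΣQ_DR · Δt = 936.9 × 7200 s = 6.746 × 10^6 ft³.
Over A = 1.2 mi², depth = V / A = 2.42 in.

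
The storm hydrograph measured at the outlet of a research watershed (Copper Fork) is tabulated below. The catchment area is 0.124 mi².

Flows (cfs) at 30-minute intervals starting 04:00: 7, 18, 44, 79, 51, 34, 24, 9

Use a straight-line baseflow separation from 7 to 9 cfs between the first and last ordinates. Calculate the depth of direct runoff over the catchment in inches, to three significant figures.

Direct runoff: 0.00, 10.71, 36.43, 71.14, 42.86, 25.57, 15.29, 0.00 cfs; ΣQ_DR = 202.0 cfs.
V = ΣQ_DR · Δt = 202.0 × 1800 s = 3.636 × 10^5 ft³.
Over A = 0.124 mi², depth = V / A = 1.26 in.

d ≈ 1.26 in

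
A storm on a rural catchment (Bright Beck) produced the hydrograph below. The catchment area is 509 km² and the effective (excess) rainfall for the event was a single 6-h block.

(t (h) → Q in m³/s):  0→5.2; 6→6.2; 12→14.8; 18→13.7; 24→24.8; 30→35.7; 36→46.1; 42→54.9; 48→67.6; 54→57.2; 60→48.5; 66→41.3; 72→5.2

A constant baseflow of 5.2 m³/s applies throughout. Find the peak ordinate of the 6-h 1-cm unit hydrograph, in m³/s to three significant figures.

U_p ≈ 41.6 m³/s

Direct runoff: 0.0, 1.0, 9.6, 8.5, 19.6, 30.5, 40.9, 49.7, 62.4, 52.0, 43.3, 36.1, 0.0 m³/s; ΣQ_DR = 353.6 m³/s, peak = 62.4 m³/s.
Runoff depth d = ΣQ_DR·Δt / A = 353.6 × 21600 / (509 km²) = 15.01 mm.
The 1-cm UH is the DRH scaled by (10 mm)/d, so U_p = 62.4 × 10/15.01 = 41.6 m³/s.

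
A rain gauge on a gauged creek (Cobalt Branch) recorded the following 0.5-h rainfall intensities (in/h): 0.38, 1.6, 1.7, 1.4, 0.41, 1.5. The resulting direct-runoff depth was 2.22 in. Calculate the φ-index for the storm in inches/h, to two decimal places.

Only the 4 blocks with intensity above φ contribute runoff: 1.6, 1.7, 1.4, 1.5 in/h.
Σ(I−φ)·Δt = d  ⇒  (1.6+1.7+1.4+1.5 − 4φ)·0.5 = 2.22
φ = (6.200 − 2.22/0.5) / 4 = 0.44 in/h.

φ ≈ 0.44 in/h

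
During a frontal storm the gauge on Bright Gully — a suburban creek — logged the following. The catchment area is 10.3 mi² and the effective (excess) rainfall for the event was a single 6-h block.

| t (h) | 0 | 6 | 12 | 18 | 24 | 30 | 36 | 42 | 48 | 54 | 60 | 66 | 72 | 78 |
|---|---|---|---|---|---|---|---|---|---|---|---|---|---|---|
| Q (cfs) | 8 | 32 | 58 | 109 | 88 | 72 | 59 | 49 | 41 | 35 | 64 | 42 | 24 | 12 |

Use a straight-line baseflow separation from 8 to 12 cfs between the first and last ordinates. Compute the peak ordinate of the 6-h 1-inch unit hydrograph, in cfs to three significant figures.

U_p ≈ 200 cfs

Direct runoff: 0.00, 23.69, 49.38, 100.08, 78.77, 62.46, 49.15, 38.85, 30.54, 24.23, 52.92, 30.62, 12.31, 0.00 cfs; ΣQ_DR = 553.0 cfs, peak = 100.08 cfs.
Runoff depth d = ΣQ_DR·Δt / A = 553.0 × 21600 / (10.3 mi²) = 0.4992 in.
The 1-inch UH is the DRH scaled by (1 in)/d, so U_p = 100.08 × 1/0.4992 = 200 cfs.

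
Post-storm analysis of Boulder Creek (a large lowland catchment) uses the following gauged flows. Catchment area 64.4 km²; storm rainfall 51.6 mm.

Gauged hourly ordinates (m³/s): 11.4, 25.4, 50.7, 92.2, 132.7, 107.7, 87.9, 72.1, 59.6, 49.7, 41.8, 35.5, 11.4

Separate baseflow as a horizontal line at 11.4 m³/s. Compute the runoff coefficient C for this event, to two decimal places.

ΣQ_DR = 629.9 m³/s; V = ΣQ_DR·Δt = 2.268 × 10^6 m³.
Runoff depth d = V / A = 35.21 mm.
C = d / P = 35.21 / 51.6 = 0.68.

C ≈ 0.68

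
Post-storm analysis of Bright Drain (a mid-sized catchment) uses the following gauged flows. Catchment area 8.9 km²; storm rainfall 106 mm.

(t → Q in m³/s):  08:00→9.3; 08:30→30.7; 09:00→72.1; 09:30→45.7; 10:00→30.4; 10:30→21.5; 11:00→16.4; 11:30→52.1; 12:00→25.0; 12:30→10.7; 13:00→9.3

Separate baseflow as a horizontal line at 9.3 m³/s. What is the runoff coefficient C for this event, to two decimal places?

C ≈ 0.42

ΣQ_DR = 220.9 m³/s; V = ΣQ_DR·Δt = 3.976 × 10^5 m³.
Runoff depth d = V / A = 44.68 mm.
C = d / P = 44.68 / 106 = 0.42.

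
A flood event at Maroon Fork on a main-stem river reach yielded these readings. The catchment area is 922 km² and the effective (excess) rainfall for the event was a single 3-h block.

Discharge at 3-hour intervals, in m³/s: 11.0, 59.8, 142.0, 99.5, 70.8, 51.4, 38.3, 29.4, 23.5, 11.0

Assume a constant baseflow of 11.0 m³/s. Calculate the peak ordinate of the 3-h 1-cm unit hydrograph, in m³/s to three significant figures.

U_p ≈ 262 m³/s

Direct runoff: 0.0, 48.8, 131.0, 88.5, 59.8, 40.4, 27.3, 18.4, 12.5, 0.0 m³/s; ΣQ_DR = 426.7 m³/s, peak = 131.0 m³/s.
Runoff depth d = ΣQ_DR·Δt / A = 426.7 × 10800 / (922 km²) = 4.998 mm.
The 1-cm UH is the DRH scaled by (10 mm)/d, so U_p = 131.0 × 10/4.998 = 262 m³/s.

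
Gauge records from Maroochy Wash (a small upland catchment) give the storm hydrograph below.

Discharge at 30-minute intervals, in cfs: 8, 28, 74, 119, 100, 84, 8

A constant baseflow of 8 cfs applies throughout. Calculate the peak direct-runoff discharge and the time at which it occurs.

Q_p = 111.0 cfs at t = 1.5 h

Subtracting baseflow gives direct-runoff ordinates: 0.0, 20.0, 66.0, 111.0, 92.0, 76.0, 0.0 cfs.
The maximum is 111.0 cfs, occurring at the reading for t = 1.5 h.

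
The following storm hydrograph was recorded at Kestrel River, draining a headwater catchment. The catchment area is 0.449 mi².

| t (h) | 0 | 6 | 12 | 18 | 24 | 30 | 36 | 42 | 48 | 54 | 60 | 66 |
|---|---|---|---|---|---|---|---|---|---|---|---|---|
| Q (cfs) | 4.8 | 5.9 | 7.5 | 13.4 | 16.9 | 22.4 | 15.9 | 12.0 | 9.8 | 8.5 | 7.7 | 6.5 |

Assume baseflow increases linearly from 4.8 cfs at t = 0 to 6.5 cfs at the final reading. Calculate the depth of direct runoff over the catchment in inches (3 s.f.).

Direct runoff: 0.00, 0.95, 2.39, 8.14, 11.48, 16.83, 10.17, 6.12, 3.76, 2.31, 1.35, 0.00 cfs; ΣQ_DR = 63.50 cfs.
V = ΣQ_DR · Δt = 63.50 × 21600 s = 1.372 × 10^6 ft³.
Over A = 0.449 mi², depth = V / A = 1.31 in.

d ≈ 1.31 in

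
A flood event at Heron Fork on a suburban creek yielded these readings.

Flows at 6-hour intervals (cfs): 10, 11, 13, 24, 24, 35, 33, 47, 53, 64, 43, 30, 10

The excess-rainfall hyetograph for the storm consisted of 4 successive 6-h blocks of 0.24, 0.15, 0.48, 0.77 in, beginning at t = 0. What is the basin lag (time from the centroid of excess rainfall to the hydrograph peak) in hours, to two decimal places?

t_L ≈ 38.49 h

Centroid of excess rainfall: t_c = Σ P_i·t̄_i / ΣP_i = 15.5122 h (block centres at 3, 9, 15, 21 h).
Hydrograph peak occurs at t = 54 h, so basin lag t_L = 54 − 15.5122 = 38.49 h.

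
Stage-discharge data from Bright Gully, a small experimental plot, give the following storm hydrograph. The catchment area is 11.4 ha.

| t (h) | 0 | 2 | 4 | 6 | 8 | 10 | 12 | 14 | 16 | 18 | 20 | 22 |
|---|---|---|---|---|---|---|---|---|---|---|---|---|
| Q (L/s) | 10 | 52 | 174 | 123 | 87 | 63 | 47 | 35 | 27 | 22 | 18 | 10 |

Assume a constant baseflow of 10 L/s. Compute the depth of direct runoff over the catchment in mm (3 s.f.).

d ≈ 34.6 mm

Direct runoff: 0.0, 42.0, 164.0, 113.0, 77.0, 53.0, 37.0, 25.0, 17.0, 12.0, 8.0, 0.0 L/s; ΣQ_DR = 548.0 L/s.
V = ΣQ_DR · Δt = 548.0 × 7200 s = 3.946 × 10^6 L.
Over A = 11.4 ha, depth = V / A = 34.6 mm.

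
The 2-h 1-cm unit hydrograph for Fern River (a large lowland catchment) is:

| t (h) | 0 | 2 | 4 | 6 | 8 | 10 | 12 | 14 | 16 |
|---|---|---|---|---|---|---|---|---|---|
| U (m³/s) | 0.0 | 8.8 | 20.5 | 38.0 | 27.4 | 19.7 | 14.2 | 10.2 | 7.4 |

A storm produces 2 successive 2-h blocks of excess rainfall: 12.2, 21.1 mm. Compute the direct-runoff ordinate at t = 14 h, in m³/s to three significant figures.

Q ≈ 42.4 m³/s

By discrete convolution, Q_j = Σ (P_i / 10 mm) · U_{j−i}.
At t = 14 h (j=7): Q = (12.2/10)·10.2 + (21.1/10)·14.2 = 42.4 m³/s.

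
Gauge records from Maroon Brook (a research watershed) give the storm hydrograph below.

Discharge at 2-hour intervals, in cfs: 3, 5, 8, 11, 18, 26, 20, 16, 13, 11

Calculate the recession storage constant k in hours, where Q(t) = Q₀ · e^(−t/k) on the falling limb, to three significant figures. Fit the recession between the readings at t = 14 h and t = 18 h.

On the falling limb, Q drops from 16 to 11 cfs between t = 14 h and t = 18 h (Δt = 4 h).
k = −Δt / ln(Q₂/Q₁) = −4 / ln(11/16) = 10.7 h.

k ≈ 10.7 h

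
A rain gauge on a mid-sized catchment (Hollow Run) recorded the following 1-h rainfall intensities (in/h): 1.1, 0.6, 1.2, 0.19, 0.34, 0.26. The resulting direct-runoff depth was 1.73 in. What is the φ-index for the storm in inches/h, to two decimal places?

φ ≈ 0.39 in/h

Only the 3 blocks with intensity above φ contribute runoff: 1.1, 0.6, 1.2 in/h.
Σ(I−φ)·Δt = d  ⇒  (1.1+0.6+1.2 − 3φ)·1 = 1.73
φ = (2.900 − 1.73/1) / 3 = 0.39 in/h.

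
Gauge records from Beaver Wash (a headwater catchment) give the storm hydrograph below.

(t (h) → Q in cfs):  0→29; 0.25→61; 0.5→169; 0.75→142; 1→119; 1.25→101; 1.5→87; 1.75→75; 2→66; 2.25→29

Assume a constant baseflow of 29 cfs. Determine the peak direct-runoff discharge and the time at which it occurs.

Subtracting baseflow gives direct-runoff ordinates: 0.0, 32.0, 140.0, 113.0, 90.0, 72.0, 58.0, 46.0, 37.0, 0.0 cfs.
The maximum is 140.0 cfs, occurring at the reading for t = 0.5 h.

Q_p = 140.0 cfs at t = 0.5 h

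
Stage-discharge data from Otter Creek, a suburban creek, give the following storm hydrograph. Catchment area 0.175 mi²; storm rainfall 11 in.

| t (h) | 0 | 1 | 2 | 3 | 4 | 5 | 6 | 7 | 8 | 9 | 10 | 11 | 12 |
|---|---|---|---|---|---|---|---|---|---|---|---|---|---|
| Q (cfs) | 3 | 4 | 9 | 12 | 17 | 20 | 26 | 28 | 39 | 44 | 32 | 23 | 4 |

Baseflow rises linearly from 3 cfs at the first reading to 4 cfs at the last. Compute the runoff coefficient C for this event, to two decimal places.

ΣQ_DR = 215.5 cfs; V = ΣQ_DR·Δt = 7.758 × 10^5 ft³.
Runoff depth d = V / A = 1.908 in.
C = d / P = 1.908 / 11 = 0.17.

C ≈ 0.17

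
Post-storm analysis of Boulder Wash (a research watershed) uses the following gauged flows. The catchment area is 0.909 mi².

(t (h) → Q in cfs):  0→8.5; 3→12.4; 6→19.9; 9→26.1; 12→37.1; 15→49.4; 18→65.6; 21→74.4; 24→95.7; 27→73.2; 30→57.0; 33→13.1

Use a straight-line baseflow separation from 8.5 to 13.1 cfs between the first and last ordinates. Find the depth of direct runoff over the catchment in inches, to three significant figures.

d ≈ 2.06 in

Direct runoff: 0.00, 3.48, 10.56, 16.35, 26.93, 38.81, 54.59, 62.97, 83.85, 60.94, 44.32, 0.00 cfs; ΣQ_DR = 402.8 cfs.
V = ΣQ_DR · Δt = 402.8 × 10800 s = 4.350 × 10^6 ft³.
Over A = 0.909 mi², depth = V / A = 2.06 in.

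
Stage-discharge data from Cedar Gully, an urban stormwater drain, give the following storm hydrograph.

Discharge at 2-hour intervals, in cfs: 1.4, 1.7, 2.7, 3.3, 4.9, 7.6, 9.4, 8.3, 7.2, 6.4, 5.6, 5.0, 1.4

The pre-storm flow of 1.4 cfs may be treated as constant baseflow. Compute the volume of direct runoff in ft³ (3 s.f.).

V ≈ 3.36 × 10^5 ft³

Direct-runoff ordinates (Q − Q_b): 0.0, 0.3, 1.3, 1.9, 3.5, 6.2, 8.0, 6.9, 5.8, 5.0, 4.2, 3.6, 0.0 cfs.
ΣQ_DR = 46.70 cfs.
With Δt = 2 h = 7200 s, V = ΣQ_DR · Δt = 46.70 × 7200 = 3.36 × 10^5 ft³.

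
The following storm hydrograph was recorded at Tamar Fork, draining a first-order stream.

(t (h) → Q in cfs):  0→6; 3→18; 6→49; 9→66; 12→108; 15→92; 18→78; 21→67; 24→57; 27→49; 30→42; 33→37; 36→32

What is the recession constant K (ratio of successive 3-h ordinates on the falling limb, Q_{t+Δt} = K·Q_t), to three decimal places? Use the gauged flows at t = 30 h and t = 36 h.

K ≈ 0.873

Using the recession-limb readings at t = 30 h and t = 36 h: Q falls from 42 to 32 cfs over 2 intervals.
K = (Q₂/Q₁)^(1/2) = (32/42)^(1/2) = 0.873.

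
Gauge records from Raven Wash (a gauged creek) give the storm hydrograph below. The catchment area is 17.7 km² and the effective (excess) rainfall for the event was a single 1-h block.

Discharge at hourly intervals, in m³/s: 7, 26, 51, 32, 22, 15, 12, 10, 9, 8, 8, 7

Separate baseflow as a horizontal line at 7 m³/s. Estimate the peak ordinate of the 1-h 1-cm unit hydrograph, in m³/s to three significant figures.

U_p ≈ 17.6 m³/s

Direct runoff: 0.0, 19.0, 44.0, 25.0, 15.0, 8.0, 5.0, 3.0, 2.0, 1.0, 1.0, 0.0 m³/s; ΣQ_DR = 123.0 m³/s, peak = 44.0 m³/s.
Runoff depth d = ΣQ_DR·Δt / A = 123.0 × 3600 / (17.7 km²) = 25.02 mm.
The 1-cm UH is the DRH scaled by (10 mm)/d, so U_p = 44.0 × 10/25.02 = 17.6 m³/s.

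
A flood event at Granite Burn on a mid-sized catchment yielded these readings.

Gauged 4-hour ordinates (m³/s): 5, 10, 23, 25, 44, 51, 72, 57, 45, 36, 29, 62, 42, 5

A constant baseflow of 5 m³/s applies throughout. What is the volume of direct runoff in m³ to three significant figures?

V ≈ 6.28 × 10^6 m³

Direct-runoff ordinates (Q − Q_b): 0.0, 5.0, 18.0, 20.0, 39.0, 46.0, 67.0, 52.0, 40.0, 31.0, 24.0, 57.0, 37.0, 0.0 m³/s.
ΣQ_DR = 436.0 m³/s.
With Δt = 4 h = 14400 s, V = ΣQ_DR · Δt = 436.0 × 14400 = 6.28 × 10^6 m³.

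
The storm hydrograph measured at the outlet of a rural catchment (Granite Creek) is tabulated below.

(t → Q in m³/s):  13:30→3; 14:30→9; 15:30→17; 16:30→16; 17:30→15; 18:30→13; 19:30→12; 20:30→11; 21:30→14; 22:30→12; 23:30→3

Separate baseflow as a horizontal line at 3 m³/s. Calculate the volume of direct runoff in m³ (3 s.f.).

Direct-runoff ordinates (Q − Q_b): 0.0, 6.0, 14.0, 13.0, 12.0, 10.0, 9.0, 8.0, 11.0, 9.0, 0.0 m³/s.
ΣQ_DR = 92.00 m³/s.
With Δt = 1 h = 3600 s, V = ΣQ_DR · Δt = 92.00 × 3600 = 3.31 × 10^5 m³.

V ≈ 3.31 × 10^5 m³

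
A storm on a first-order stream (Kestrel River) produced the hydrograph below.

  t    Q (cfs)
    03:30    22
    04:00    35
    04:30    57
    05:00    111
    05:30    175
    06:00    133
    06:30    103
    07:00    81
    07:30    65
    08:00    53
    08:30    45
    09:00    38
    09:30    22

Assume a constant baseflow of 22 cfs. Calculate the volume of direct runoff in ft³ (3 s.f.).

Direct-runoff ordinates (Q − Q_b): 0.0, 13.0, 35.0, 89.0, 153.0, 111.0, 81.0, 59.0, 43.0, 31.0, 23.0, 16.0, 0.0 cfs.
ΣQ_DR = 654.0 cfs.
With Δt = 0.5 h = 1800 s, V = ΣQ_DR · Δt = 654.0 × 1800 = 1.18 × 10^6 ft³.

V ≈ 1.18 × 10^6 ft³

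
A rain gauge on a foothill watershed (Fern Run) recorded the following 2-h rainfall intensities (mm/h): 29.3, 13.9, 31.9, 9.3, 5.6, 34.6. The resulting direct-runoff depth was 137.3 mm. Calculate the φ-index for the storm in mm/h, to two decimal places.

Only the 4 blocks with intensity above φ contribute runoff: 29.3, 13.9, 31.9, 34.6 mm/h.
Σ(I−φ)·Δt = d  ⇒  (29.3+13.9+31.9+34.6 − 4φ)·2 = 137.3
φ = (109.7 − 137.3/2) / 4 = 10.26 mm/h.

φ ≈ 10.26 mm/h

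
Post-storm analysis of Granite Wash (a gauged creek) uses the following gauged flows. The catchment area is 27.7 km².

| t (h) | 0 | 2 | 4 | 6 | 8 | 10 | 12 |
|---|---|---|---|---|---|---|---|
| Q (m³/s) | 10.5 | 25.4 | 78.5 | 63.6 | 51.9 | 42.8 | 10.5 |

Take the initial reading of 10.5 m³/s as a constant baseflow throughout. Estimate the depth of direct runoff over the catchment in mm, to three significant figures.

d ≈ 54.5 mm

Direct runoff: 0.0, 14.9, 68.0, 53.1, 41.4, 32.3, 0.0 m³/s; ΣQ_DR = 209.7 m³/s.
V = ΣQ_DR · Δt = 209.7 × 7200 s = 1.510 × 10^6 m³.
Over A = 27.7 km², depth = V / A = 54.5 mm.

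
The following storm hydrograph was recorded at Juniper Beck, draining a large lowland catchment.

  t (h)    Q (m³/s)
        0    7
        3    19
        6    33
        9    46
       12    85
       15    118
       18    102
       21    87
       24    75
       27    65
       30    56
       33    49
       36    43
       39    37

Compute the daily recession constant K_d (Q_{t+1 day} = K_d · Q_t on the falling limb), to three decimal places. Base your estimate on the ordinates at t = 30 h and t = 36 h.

K_d ≈ 0.348

Between t = 30 h and t = 36 h the flow falls from 56 to 43 m³/s over 2×3 h = 6 h.
Per-interval ratio K = (43/56)^(1/2) = 0.8763; K_d = K^(24/3) = 0.348.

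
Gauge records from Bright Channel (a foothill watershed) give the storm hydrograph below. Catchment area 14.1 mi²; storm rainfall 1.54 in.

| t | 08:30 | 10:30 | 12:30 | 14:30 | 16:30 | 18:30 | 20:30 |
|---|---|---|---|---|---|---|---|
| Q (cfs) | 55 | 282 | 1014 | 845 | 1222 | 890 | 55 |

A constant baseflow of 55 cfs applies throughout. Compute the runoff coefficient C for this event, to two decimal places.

ΣQ_DR = 3978 cfs; V = ΣQ_DR·Δt = 2.864 × 10^7 ft³.
Runoff depth d = V / A = 0.8744 in.
C = d / P = 0.8744 / 1.54 = 0.57.

C ≈ 0.57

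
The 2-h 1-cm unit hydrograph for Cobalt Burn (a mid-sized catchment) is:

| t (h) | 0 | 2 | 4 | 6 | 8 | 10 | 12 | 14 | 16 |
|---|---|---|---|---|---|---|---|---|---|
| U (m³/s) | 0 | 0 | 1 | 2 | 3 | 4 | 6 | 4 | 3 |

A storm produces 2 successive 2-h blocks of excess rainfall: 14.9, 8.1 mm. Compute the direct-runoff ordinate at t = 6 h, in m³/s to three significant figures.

Q ≈ 3.79 m³/s

By discrete convolution, Q_j = Σ (P_i / 10 mm) · U_{j−i}.
At t = 6 h (j=3): Q = (14.9/10)·2 + (8.1/10)·1 = 3.79 m³/s.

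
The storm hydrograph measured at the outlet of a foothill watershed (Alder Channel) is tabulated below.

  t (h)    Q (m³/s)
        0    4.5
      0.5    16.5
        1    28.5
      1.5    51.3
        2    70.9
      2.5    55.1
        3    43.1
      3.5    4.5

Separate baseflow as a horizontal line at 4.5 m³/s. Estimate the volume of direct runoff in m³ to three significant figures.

Direct-runoff ordinates (Q − Q_b): 0.0, 12.0, 24.0, 46.8, 66.4, 50.6, 38.6, 0.0 m³/s.
ΣQ_DR = 238.4 m³/s.
With Δt = 0.5 h = 1800 s, V = ΣQ_DR · Δt = 238.4 × 1800 = 4.29 × 10^5 m³.

V ≈ 4.29 × 10^5 m³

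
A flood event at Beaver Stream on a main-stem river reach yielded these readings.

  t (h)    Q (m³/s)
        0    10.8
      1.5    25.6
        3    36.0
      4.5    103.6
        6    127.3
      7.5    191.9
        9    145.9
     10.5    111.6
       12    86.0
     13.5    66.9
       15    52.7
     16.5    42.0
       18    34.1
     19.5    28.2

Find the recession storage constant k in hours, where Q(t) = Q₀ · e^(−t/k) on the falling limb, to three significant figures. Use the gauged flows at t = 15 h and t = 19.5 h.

k ≈ 7.20 h

On the falling limb, Q drops from 52.7 to 28.2 m³/s between t = 15 h and t = 19.5 h (Δt = 4.5 h).
k = −Δt / ln(Q₂/Q₁) = −4.5 / ln(28.2/52.7) = 7.20 h.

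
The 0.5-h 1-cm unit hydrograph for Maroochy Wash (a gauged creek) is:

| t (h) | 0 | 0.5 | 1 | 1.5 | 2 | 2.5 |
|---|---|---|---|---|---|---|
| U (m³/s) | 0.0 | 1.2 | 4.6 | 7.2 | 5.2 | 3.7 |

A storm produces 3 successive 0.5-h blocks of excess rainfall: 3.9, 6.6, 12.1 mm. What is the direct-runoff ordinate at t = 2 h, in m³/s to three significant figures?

By discrete convolution, Q_j = Σ (P_i / 10 mm) · U_{j−i}.
At t = 2 h (j=4): Q = (3.9/10)·5.2 + (6.6/10)·7.2 + (12.1/10)·4.6 = 12.3 m³/s.

Q ≈ 12.3 m³/s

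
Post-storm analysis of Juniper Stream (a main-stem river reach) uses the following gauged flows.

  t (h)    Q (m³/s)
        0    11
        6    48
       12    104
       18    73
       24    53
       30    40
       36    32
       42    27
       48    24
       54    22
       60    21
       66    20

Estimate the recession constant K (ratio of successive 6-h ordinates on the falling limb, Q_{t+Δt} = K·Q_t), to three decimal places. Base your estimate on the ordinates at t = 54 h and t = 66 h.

K ≈ 0.953

Using the recession-limb readings at t = 54 h and t = 66 h: Q falls from 22 to 20 m³/s over 2 intervals.
K = (Q₂/Q₁)^(1/2) = (20/22)^(1/2) = 0.953.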